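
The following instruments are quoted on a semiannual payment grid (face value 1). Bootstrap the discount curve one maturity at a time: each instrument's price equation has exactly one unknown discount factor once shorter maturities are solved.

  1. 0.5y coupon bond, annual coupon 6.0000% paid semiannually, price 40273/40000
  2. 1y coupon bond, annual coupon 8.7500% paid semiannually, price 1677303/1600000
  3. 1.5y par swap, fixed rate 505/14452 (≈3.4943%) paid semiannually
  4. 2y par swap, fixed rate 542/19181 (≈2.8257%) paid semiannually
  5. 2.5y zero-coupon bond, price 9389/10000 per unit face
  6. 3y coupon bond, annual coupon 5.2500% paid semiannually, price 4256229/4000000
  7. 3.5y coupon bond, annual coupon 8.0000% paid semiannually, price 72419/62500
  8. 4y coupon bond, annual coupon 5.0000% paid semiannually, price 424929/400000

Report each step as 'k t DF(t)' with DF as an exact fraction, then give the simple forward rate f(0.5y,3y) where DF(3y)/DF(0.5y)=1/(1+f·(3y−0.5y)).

1 1/2 391/400
2 1 4817/5000
3 3/2 1899/2000
4 2 4729/5000
5 5/2 9389/10000
6 3 9147/10000
7 7/2 8953/10000
8 4 4379/5000
f(0.5y,3y) = ((391/400)/(9147/10000) − 1)/(5/2) = 1256/45735 ≈ 2.7463%

step 1 [0.5y] bond c/2=3/100: DF=(40273/40000 − 3/100·(0))/(1+3/100) = 391/400 ≈ 0.977500
step 2 [1y] bond c/2=7/160: DF=(1677303/1600000 − 7/160·(0.977500))/(1+7/160) = 4817/5000 ≈ 0.963400
step 3 [1.5y] swap r/2=505/28904: DF=(1 − 505/28904·(0.977500+0.963400))/(1+505/28904) = 1899/2000 ≈ 0.949500
step 4 [2y] swap r/2=271/19181: DF=(1 − 271/19181·(0.977500+0.963400+0.949500))/(1+271/19181) = 4729/5000 ≈ 0.945800
step 5 [2.5y] zero: DF = P = 9389/10000 ≈ 0.938900
step 6 [3y] bond c/2=21/800: DF=(4256229/4000000 − 21/800·(0.977500+0.963400+0.949500+0.945800+0.938900))/(1+21/800) = 9147/10000 ≈ 0.914700
step 7 [3.5y] bond c/2=1/25: DF=(72419/62500 − 1/25·(0.977500+0.963400+0.949500+0.945800+0.938900+0.914700))/(1+1/25) = 8953/10000 ≈ 0.895300
step 8 [4y] bond c/2=1/40: DF=(424929/400000 − 1/40·(0.977500+0.963400+0.949500+0.945800+0.938900+0.914700+0.895300))/(1+1/40) = 4379/5000 ≈ 0.875800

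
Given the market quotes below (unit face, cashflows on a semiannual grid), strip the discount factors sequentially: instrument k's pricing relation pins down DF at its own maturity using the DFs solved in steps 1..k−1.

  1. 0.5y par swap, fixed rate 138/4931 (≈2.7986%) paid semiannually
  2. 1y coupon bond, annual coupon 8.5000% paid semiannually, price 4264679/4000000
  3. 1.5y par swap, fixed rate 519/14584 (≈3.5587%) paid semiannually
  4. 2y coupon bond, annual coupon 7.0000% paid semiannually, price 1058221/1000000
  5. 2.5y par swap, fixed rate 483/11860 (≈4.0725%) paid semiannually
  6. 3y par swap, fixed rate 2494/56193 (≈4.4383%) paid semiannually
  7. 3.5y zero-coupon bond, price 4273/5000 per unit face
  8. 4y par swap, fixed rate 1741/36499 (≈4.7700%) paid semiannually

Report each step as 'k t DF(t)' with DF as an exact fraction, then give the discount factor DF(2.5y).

1 1/2 4931/5000
2 1 393/400
3 3/2 9481/10000
4 2 4619/5000
5 5/2 4517/5000
6 3 8753/10000
7 7/2 4273/5000
8 4 8259/10000
DF(2.5y) = 4517/5000 ≈ 0.903400

step 1 [0.5y] swap r/2=69/4931: DF=(1 − 69/4931·(0))/(1+69/4931) = 4931/5000 ≈ 0.986200
step 2 [1y] bond c/2=17/400: DF=(4264679/4000000 − 17/400·(0.986200))/(1+17/400) = 393/400 ≈ 0.982500
step 3 [1.5y] swap r/2=519/29168: DF=(1 − 519/29168·(0.986200+0.982500))/(1+519/29168) = 9481/10000 ≈ 0.948100
step 4 [2y] bond c/2=7/200: DF=(1058221/1000000 − 7/200·(0.986200+0.982500+0.948100))/(1+7/200) = 4619/5000 ≈ 0.923800
step 5 [2.5y] swap r/2=483/23720: DF=(1 − 483/23720·(0.986200+0.982500+0.948100+0.923800))/(1+483/23720) = 4517/5000 ≈ 0.903400
step 6 [3y] swap r/2=1247/56193: DF=(1 − 1247/56193·(0.986200+0.982500+0.948100+0.923800+0.903400))/(1+1247/56193) = 8753/10000 ≈ 0.875300
step 7 [3.5y] zero: DF = P = 4273/5000 ≈ 0.854600
step 8 [4y] swap r/2=1741/72998: DF=(1 − 1741/72998·(0.986200+0.982500+0.948100+0.923800+0.903400+0.875300+0.854600))/(1+1741/72998) = 8259/10000 ≈ 0.825900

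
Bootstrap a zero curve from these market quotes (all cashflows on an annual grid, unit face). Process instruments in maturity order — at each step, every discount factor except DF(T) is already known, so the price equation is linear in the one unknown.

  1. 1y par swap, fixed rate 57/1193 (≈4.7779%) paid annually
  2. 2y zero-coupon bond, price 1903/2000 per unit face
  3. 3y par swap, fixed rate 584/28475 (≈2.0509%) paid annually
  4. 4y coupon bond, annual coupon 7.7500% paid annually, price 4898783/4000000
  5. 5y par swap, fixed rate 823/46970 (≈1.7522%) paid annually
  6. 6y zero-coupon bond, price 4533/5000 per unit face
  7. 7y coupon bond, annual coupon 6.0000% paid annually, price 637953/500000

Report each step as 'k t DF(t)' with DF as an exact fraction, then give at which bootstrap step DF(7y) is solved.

1 1 1193/1250
2 2 1903/2000
3 3 1177/1250
4 4 4659/5000
5 5 9177/10000
6 6 4533/5000
7 7 1773/2000
DF(7y) is solved at step 7

step 1 [1y] swap r/1=57/1193: DF=(1 − 57/1193·(0))/(1+57/1193) = 1193/1250 ≈ 0.954400
step 2 [2y] zero: DF = P = 1903/2000 ≈ 0.951500
step 3 [3y] swap r/1=584/28475: DF=(1 − 584/28475·(0.954400+0.951500))/(1+584/28475) = 1177/1250 ≈ 0.941600
step 4 [4y] bond c/1=31/400: DF=(4898783/4000000 − 31/400·(0.954400+0.951500+0.941600))/(1+31/400) = 4659/5000 ≈ 0.931800
step 5 [5y] swap r/1=823/46970: DF=(1 − 823/46970·(0.954400+0.951500+0.941600+0.931800))/(1+823/46970) = 9177/10000 ≈ 0.917700
step 6 [6y] zero: DF = P = 4533/5000 ≈ 0.906600
step 7 [7y] bond c/1=3/50: DF=(637953/500000 − 3/50·(0.954400+0.951500+0.941600+0.931800+0.917700+0.906600))/(1+3/50) = 1773/2000 ≈ 0.886500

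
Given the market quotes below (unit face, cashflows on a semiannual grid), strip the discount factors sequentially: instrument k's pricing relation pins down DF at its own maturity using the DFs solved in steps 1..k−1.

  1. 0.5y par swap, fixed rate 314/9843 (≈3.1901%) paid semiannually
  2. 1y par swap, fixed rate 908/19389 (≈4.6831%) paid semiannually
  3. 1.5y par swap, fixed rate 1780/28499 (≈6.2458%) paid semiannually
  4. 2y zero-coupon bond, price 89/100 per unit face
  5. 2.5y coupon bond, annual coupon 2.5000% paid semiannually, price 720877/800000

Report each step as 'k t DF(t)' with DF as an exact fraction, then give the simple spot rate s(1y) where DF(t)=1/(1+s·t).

1 1/2 9843/10000
2 1 4773/5000
3 3/2 911/1000
4 2 89/100
5 5/2 4219/5000
s(1y) = (1/(4773/5000) − 1)/(1) = 227/4773 ≈ 4.7559%

step 1 [0.5y] swap r/2=157/9843: DF=(1 − 157/9843·(0))/(1+157/9843) = 9843/10000 ≈ 0.984300
step 2 [1y] swap r/2=454/19389: DF=(1 − 454/19389·(0.984300))/(1+454/19389) = 4773/5000 ≈ 0.954600
step 3 [1.5y] swap r/2=890/28499: DF=(1 − 890/28499·(0.984300+0.954600))/(1+890/28499) = 911/1000 ≈ 0.911000
step 4 [2y] zero: DF = P = 89/100 ≈ 0.890000
step 5 [2.5y] bond c/2=1/80: DF=(720877/800000 − 1/80·(0.984300+0.954600+0.911000+0.890000))/(1+1/80) = 4219/5000 ≈ 0.843800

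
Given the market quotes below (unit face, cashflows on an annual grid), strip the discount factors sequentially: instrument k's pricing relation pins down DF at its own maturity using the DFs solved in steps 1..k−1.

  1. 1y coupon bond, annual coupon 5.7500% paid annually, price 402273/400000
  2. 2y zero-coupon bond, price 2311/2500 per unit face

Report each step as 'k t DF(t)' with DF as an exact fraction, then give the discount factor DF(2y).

1 1 951/1000
2 2 2311/2500
DF(2y) = 2311/2500 ≈ 0.924400

step 1 [1y] bond c/1=23/400: DF=(402273/400000 − 23/400·(0))/(1+23/400) = 951/1000 ≈ 0.951000
step 2 [2y] zero: DF = P = 2311/2500 ≈ 0.924400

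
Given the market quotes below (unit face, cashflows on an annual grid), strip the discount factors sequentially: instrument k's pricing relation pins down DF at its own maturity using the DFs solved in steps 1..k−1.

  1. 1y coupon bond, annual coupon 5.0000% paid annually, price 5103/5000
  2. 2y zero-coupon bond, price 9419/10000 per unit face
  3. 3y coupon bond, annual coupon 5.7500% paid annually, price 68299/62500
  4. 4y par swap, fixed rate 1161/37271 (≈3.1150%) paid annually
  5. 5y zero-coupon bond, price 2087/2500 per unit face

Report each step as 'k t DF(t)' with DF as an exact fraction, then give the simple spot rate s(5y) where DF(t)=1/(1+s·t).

step 1 [1y] bond c/1=1/20: DF=(5103/5000 − 1/20·(0))/(1+1/20) = 243/250 ≈ 0.972000
step 2 [2y] zero: DF = P = 9419/10000 ≈ 0.941900
step 3 [3y] bond c/1=23/400: DF=(68299/62500 − 23/400·(0.972000+0.941900))/(1+23/400) = 9293/10000 ≈ 0.929300
step 4 [4y] swap r/1=1161/37271: DF=(1 − 1161/37271·(0.972000+0.941900+0.929300))/(1+1161/37271) = 8839/10000 ≈ 0.883900
step 5 [5y] zero: DF = P = 2087/2500 ≈ 0.834800

1 1 243/250
2 2 9419/10000
3 3 9293/10000
4 4 8839/10000
5 5 2087/2500
s(5y) = (1/(2087/2500) − 1)/(5) = 413/10435 ≈ 3.9578%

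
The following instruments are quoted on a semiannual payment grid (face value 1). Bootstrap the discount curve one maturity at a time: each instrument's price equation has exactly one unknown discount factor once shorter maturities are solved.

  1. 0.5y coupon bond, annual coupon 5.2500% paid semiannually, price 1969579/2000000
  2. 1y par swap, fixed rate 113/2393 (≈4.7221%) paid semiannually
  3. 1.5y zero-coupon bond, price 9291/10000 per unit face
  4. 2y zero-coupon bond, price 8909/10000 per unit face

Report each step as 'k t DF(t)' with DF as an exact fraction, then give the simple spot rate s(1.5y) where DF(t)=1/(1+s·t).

1 1/2 2399/2500
2 1 2387/2500
3 3/2 9291/10000
4 2 8909/10000
s(1.5y) = (1/(9291/10000) − 1)/(3/2) = 1418/27873 ≈ 5.0874%

step 1 [0.5y] bond c/2=21/800: DF=(1969579/2000000 − 21/800·(0))/(1+21/800) = 2399/2500 ≈ 0.959600
step 2 [1y] swap r/2=113/4786: DF=(1 − 113/4786·(0.959600))/(1+113/4786) = 2387/2500 ≈ 0.954800
step 3 [1.5y] zero: DF = P = 9291/10000 ≈ 0.929100
step 4 [2y] zero: DF = P = 8909/10000 ≈ 0.890900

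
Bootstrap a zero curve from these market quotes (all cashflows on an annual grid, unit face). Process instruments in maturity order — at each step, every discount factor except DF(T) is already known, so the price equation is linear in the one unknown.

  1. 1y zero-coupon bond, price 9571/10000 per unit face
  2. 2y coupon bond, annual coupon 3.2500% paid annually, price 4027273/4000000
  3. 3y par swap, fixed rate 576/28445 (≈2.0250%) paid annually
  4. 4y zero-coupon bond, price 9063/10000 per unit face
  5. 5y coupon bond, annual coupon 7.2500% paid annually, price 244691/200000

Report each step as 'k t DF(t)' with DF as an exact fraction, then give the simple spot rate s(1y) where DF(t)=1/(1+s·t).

step 1 [1y] zero: DF = P = 9571/10000 ≈ 0.957100
step 2 [2y] bond c/1=13/400: DF=(4027273/4000000 − 13/400·(0.957100))/(1+13/400) = 189/200 ≈ 0.945000
step 3 [3y] swap r/1=576/28445: DF=(1 − 576/28445·(0.957100+0.945000))/(1+576/28445) = 589/625 ≈ 0.942400
step 4 [4y] zero: DF = P = 9063/10000 ≈ 0.906300
step 5 [5y] bond c/1=29/400: DF=(244691/200000 − 29/400·(0.957100+0.945000+0.942400+0.906300))/(1+29/400) = 1109/1250 ≈ 0.887200

1 1 9571/10000
2 2 189/200
3 3 589/625
4 4 9063/10000
5 5 1109/1250
s(1y) = (1/(9571/10000) − 1)/(1) = 429/9571 ≈ 4.4823%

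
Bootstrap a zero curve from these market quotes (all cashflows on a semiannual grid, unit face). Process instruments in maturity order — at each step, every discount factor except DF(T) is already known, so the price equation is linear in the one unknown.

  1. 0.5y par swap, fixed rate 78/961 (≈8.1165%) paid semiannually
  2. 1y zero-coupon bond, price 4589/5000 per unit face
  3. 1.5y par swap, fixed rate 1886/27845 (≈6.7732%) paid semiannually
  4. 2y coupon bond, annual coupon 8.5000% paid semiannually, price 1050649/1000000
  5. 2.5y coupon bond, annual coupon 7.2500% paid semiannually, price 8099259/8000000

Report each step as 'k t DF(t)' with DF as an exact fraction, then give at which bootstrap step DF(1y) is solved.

1 1/2 961/1000
2 1 4589/5000
3 3/2 9057/10000
4 2 8943/10000
5 5/2 8483/10000
DF(1y) is solved at step 2

step 1 [0.5y] swap r/2=39/961: DF=(1 − 39/961·(0))/(1+39/961) = 961/1000 ≈ 0.961000
step 2 [1y] zero: DF = P = 4589/5000 ≈ 0.917800
step 3 [1.5y] swap r/2=943/27845: DF=(1 − 943/27845·(0.961000+0.917800))/(1+943/27845) = 9057/10000 ≈ 0.905700
step 4 [2y] bond c/2=17/400: DF=(1050649/1000000 − 17/400·(0.961000+0.917800+0.905700))/(1+17/400) = 8943/10000 ≈ 0.894300
step 5 [2.5y] bond c/2=29/800: DF=(8099259/8000000 − 29/800·(0.961000+0.917800+0.905700+0.894300))/(1+29/800) = 8483/10000 ≈ 0.848300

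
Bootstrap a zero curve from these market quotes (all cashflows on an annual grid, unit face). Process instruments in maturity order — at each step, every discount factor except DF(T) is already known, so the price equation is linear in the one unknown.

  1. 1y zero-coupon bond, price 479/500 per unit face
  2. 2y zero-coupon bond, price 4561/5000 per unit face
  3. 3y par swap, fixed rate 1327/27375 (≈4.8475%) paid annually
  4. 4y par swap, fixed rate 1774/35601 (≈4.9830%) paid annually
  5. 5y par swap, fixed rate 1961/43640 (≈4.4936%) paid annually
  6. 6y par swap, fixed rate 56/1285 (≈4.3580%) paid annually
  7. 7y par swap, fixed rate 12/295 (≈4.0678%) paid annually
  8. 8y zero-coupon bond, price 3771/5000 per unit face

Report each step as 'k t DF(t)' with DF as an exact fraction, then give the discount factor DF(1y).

1 1 479/500
2 2 4561/5000
3 3 8673/10000
4 4 4113/5000
5 5 8039/10000
6 6 97/125
7 7 19/25
8 8 3771/5000
DF(1y) = 479/500 ≈ 0.958000

step 1 [1y] zero: DF = P = 479/500 ≈ 0.958000
step 2 [2y] zero: DF = P = 4561/5000 ≈ 0.912200
step 3 [3y] swap r/1=1327/27375: DF=(1 − 1327/27375·(0.958000+0.912200))/(1+1327/27375) = 8673/10000 ≈ 0.867300
step 4 [4y] swap r/1=1774/35601: DF=(1 − 1774/35601·(0.958000+0.912200+0.867300))/(1+1774/35601) = 4113/5000 ≈ 0.822600
step 5 [5y] swap r/1=1961/43640: DF=(1 − 1961/43640·(0.958000+0.912200+0.867300+0.822600))/(1+1961/43640) = 8039/10000 ≈ 0.803900
step 6 [6y] swap r/1=56/1285: DF=(1 − 56/1285·(0.958000+0.912200+0.867300+0.822600+0.803900))/(1+56/1285) = 97/125 ≈ 0.776000
step 7 [7y] swap r/1=12/295: DF=(1 − 12/295·(0.958000+0.912200+0.867300+0.822600+0.803900+0.776000))/(1+12/295) = 19/25 ≈ 0.760000
step 8 [8y] zero: DF = P = 3771/5000 ≈ 0.754200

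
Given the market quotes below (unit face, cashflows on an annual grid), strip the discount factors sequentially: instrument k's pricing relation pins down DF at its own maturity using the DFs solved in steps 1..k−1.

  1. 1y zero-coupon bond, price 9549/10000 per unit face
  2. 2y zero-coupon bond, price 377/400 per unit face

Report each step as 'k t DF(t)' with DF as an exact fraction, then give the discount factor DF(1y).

step 1 [1y] zero: DF = P = 9549/10000 ≈ 0.954900
step 2 [2y] zero: DF = P = 377/400 ≈ 0.942500

1 1 9549/10000
2 2 377/400
DF(1y) = 9549/10000 ≈ 0.954900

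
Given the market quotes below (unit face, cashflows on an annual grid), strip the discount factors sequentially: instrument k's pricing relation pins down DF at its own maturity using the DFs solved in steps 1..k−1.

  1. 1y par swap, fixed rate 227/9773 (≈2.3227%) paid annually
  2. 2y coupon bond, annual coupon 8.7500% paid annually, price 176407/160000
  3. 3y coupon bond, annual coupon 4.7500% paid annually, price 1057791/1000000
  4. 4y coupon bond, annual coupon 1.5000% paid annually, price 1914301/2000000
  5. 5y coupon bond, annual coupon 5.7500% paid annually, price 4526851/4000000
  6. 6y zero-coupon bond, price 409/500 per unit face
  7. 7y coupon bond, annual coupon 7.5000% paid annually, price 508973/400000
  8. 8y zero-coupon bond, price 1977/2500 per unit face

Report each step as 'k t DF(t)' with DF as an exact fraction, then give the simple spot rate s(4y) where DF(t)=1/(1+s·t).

step 1 [1y] swap r/1=227/9773: DF=(1 − 227/9773·(0))/(1+227/9773) = 9773/10000 ≈ 0.977300
step 2 [2y] bond c/1=7/80: DF=(176407/160000 − 7/80·(0.977300))/(1+7/80) = 1169/1250 ≈ 0.935200
step 3 [3y] bond c/1=19/400: DF=(1057791/1000000 − 19/400·(0.977300+0.935200))/(1+19/400) = 9231/10000 ≈ 0.923100
step 4 [4y] bond c/1=3/200: DF=(1914301/2000000 − 3/200·(0.977300+0.935200+0.923100))/(1+3/200) = 9011/10000 ≈ 0.901100
step 5 [5y] bond c/1=23/400: DF=(4526851/4000000 − 23/400·(0.977300+0.935200+0.923100+0.901100))/(1+23/400) = 867/1000 ≈ 0.867000
step 6 [6y] zero: DF = P = 409/500 ≈ 0.818000
step 7 [7y] bond c/1=3/40: DF=(508973/400000 − 3/40·(0.977300+0.935200+0.923100+0.901100+0.867000+0.818000))/(1+3/40) = 4027/5000 ≈ 0.805400
step 8 [8y] zero: DF = P = 1977/2500 ≈ 0.790800

1 1 9773/10000
2 2 1169/1250
3 3 9231/10000
4 4 9011/10000
5 5 867/1000
6 6 409/500
7 7 4027/5000
8 8 1977/2500
s(4y) = (1/(9011/10000) − 1)/(4) = 989/36044 ≈ 2.7439%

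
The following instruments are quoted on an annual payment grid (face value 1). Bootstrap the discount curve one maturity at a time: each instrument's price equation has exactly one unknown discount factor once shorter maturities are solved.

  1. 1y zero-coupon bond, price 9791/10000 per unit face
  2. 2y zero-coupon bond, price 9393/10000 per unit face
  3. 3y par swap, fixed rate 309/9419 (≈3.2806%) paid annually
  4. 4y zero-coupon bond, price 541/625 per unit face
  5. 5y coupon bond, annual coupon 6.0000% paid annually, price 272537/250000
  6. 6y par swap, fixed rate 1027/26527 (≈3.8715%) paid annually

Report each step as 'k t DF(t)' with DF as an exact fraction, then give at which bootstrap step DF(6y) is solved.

step 1 [1y] zero: DF = P = 9791/10000 ≈ 0.979100
step 2 [2y] zero: DF = P = 9393/10000 ≈ 0.939300
step 3 [3y] swap r/1=309/9419: DF=(1 − 309/9419·(0.979100+0.939300))/(1+309/9419) = 9073/10000 ≈ 0.907300
step 4 [4y] zero: DF = P = 541/625 ≈ 0.865600
step 5 [5y] bond c/1=3/50: DF=(272537/250000 − 3/50·(0.979100+0.939300+0.907300+0.865600))/(1+3/50) = 1639/2000 ≈ 0.819500
step 6 [6y] swap r/1=1027/26527: DF=(1 − 1027/26527·(0.979100+0.939300+0.907300+0.865600+0.819500))/(1+1027/26527) = 3973/5000 ≈ 0.794600

1 1 9791/10000
2 2 9393/10000
3 3 9073/10000
4 4 541/625
5 5 1639/2000
6 6 3973/5000
DF(6y) is solved at step 6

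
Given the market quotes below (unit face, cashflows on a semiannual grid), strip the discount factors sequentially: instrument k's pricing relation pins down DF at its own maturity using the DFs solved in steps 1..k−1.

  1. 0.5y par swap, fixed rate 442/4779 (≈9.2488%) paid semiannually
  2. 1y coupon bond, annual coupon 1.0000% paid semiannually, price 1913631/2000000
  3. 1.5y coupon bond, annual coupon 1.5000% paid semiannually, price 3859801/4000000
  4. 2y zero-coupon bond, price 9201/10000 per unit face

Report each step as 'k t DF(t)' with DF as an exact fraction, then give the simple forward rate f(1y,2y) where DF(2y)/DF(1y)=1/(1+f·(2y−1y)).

1 1/2 4779/5000
2 1 9473/10000
3 3/2 2359/2500
4 2 9201/10000
f(1y,2y) = ((9473/10000)/(9201/10000) − 1)/(1) = 272/9201 ≈ 2.9562%

step 1 [0.5y] swap r/2=221/4779: DF=(1 − 221/4779·(0))/(1+221/4779) = 4779/5000 ≈ 0.955800
step 2 [1y] bond c/2=1/200: DF=(1913631/2000000 − 1/200·(0.955800))/(1+1/200) = 9473/10000 ≈ 0.947300
step 3 [1.5y] bond c/2=3/400: DF=(3859801/4000000 − 3/400·(0.955800+0.947300))/(1+3/400) = 2359/2500 ≈ 0.943600
step 4 [2y] zero: DF = P = 9201/10000 ≈ 0.920100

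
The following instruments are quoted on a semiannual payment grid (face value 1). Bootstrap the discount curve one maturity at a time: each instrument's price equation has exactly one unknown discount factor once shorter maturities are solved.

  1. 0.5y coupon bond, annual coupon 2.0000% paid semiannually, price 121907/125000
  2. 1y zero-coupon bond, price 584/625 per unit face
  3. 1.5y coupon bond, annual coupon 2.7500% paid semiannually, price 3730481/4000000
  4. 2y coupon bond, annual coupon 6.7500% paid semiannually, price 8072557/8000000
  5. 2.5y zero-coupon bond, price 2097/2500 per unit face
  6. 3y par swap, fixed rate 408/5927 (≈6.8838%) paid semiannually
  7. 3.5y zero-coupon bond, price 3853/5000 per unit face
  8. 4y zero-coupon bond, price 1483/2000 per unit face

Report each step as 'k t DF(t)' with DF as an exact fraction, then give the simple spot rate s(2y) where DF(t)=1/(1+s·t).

step 1 [0.5y] bond c/2=1/100: DF=(121907/125000 − 1/100·(0))/(1+1/100) = 1207/1250 ≈ 0.965600
step 2 [1y] zero: DF = P = 584/625 ≈ 0.934400
step 3 [1.5y] bond c/2=11/800: DF=(3730481/4000000 − 11/800·(0.965600+0.934400))/(1+11/800) = 4471/5000 ≈ 0.894200
step 4 [2y] bond c/2=27/800: DF=(8072557/8000000 − 27/800·(0.965600+0.934400+0.894200))/(1+27/800) = 8849/10000 ≈ 0.884900
step 5 [2.5y] zero: DF = P = 2097/2500 ≈ 0.838800
step 6 [3y] swap r/2=204/5927: DF=(1 − 204/5927·(0.965600+0.934400+0.894200+0.884900+0.838800))/(1+204/5927) = 2041/2500 ≈ 0.816400
step 7 [3.5y] zero: DF = P = 3853/5000 ≈ 0.770600
step 8 [4y] zero: DF = P = 1483/2000 ≈ 0.741500

1 1/2 1207/1250
2 1 584/625
3 3/2 4471/5000
4 2 8849/10000
5 5/2 2097/2500
6 3 2041/2500
7 7/2 3853/5000
8 4 1483/2000
s(2y) = (1/(8849/10000) − 1)/(2) = 1151/17698 ≈ 6.5036%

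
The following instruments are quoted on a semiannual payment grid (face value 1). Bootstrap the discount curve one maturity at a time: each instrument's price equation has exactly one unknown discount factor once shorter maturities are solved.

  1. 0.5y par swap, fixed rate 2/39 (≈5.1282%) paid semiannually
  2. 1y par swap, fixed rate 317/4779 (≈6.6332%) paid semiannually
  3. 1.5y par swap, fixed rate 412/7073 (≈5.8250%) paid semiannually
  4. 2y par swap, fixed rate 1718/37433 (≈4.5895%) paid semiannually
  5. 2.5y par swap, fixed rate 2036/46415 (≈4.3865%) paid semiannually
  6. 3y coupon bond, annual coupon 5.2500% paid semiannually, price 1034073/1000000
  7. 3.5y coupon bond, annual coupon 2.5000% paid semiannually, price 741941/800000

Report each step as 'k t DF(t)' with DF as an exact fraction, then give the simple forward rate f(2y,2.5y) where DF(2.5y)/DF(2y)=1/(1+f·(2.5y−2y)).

step 1 [0.5y] swap r/2=1/39: DF=(1 − 1/39·(0))/(1+1/39) = 39/40 ≈ 0.975000
step 2 [1y] swap r/2=317/9558: DF=(1 − 317/9558·(0.975000))/(1+317/9558) = 4683/5000 ≈ 0.936600
step 3 [1.5y] swap r/2=206/7073: DF=(1 − 206/7073·(0.975000+0.936600))/(1+206/7073) = 1147/1250 ≈ 0.917600
step 4 [2y] swap r/2=859/37433: DF=(1 − 859/37433·(0.975000+0.936600+0.917600))/(1+859/37433) = 9141/10000 ≈ 0.914100
step 5 [2.5y] swap r/2=1018/46415: DF=(1 − 1018/46415·(0.975000+0.936600+0.917600+0.914100))/(1+1018/46415) = 4491/5000 ≈ 0.898200
step 6 [3y] bond c/2=21/800: DF=(1034073/1000000 − 21/800·(0.975000+0.936600+0.917600+0.914100+0.898200))/(1+21/800) = 8889/10000 ≈ 0.888900
step 7 [3.5y] bond c/2=1/80: DF=(741941/800000 − 1/80·(0.975000+0.936600+0.917600+0.914100+0.898200+0.888900))/(1+1/80) = 8477/10000 ≈ 0.847700

1 1/2 39/40
2 1 4683/5000
3 3/2 1147/1250
4 2 9141/10000
5 5/2 4491/5000
6 3 8889/10000
7 7/2 8477/10000
f(2y,2.5y) = ((9141/10000)/(4491/5000) − 1)/(1/2) = 53/1497 ≈ 3.5404%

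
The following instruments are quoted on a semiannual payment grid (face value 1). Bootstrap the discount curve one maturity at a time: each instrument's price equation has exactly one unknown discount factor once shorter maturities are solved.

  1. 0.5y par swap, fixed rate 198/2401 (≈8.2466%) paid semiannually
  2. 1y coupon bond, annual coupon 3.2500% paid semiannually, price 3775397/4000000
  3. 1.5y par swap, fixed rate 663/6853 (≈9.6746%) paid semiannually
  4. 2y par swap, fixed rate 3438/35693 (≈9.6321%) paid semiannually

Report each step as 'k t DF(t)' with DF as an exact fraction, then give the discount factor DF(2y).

1 1/2 2401/2500
2 1 4567/5000
3 3/2 4337/5000
4 2 8281/10000
DF(2y) = 8281/10000 ≈ 0.828100

step 1 [0.5y] swap r/2=99/2401: DF=(1 − 99/2401·(0))/(1+99/2401) = 2401/2500 ≈ 0.960400
step 2 [1y] bond c/2=13/800: DF=(3775397/4000000 − 13/800·(0.960400))/(1+13/800) = 4567/5000 ≈ 0.913400
step 3 [1.5y] swap r/2=663/13706: DF=(1 − 663/13706·(0.960400+0.913400))/(1+663/13706) = 4337/5000 ≈ 0.867400
step 4 [2y] swap r/2=1719/35693: DF=(1 − 1719/35693·(0.960400+0.913400+0.867400))/(1+1719/35693) = 8281/10000 ≈ 0.828100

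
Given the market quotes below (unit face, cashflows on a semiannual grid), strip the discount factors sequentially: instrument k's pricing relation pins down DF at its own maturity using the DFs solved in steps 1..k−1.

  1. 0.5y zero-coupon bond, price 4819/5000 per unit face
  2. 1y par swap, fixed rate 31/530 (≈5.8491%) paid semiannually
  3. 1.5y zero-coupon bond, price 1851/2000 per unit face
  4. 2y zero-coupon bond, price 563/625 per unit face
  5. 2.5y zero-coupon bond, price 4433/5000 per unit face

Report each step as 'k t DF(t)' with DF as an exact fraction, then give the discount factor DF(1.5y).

step 1 [0.5y] zero: DF = P = 4819/5000 ≈ 0.963800
step 2 [1y] swap r/2=31/1060: DF=(1 − 31/1060·(0.963800))/(1+31/1060) = 4721/5000 ≈ 0.944200
step 3 [1.5y] zero: DF = P = 1851/2000 ≈ 0.925500
step 4 [2y] zero: DF = P = 563/625 ≈ 0.900800
step 5 [2.5y] zero: DF = P = 4433/5000 ≈ 0.886600

1 1/2 4819/5000
2 1 4721/5000
3 3/2 1851/2000
4 2 563/625
5 5/2 4433/5000
DF(1.5y) = 1851/2000 ≈ 0.925500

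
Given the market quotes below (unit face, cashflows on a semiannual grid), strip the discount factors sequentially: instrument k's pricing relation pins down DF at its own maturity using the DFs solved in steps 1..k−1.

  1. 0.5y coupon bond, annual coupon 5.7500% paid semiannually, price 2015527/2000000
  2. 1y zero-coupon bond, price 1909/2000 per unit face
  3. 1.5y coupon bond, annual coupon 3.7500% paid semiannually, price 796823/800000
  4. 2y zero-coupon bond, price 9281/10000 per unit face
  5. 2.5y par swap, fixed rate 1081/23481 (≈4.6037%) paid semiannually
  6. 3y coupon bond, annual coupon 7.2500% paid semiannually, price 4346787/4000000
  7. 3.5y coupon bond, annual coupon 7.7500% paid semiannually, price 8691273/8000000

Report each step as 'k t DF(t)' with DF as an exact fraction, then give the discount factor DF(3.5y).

step 1 [0.5y] bond c/2=23/800: DF=(2015527/2000000 − 23/800·(0))/(1+23/800) = 2449/2500 ≈ 0.979600
step 2 [1y] zero: DF = P = 1909/2000 ≈ 0.954500
step 3 [1.5y] bond c/2=3/160: DF=(796823/800000 − 3/160·(0.979600+0.954500))/(1+3/160) = 9421/10000 ≈ 0.942100
step 4 [2y] zero: DF = P = 9281/10000 ≈ 0.928100
step 5 [2.5y] swap r/2=1081/46962: DF=(1 − 1081/46962·(0.979600+0.954500+0.942100+0.928100))/(1+1081/46962) = 8919/10000 ≈ 0.891900
step 6 [3y] bond c/2=29/800: DF=(4346787/4000000 − 29/800·(0.979600+0.954500+0.942100+0.928100+0.891900))/(1+29/800) = 2211/2500 ≈ 0.884400
step 7 [3.5y] bond c/2=31/800: DF=(8691273/8000000 − 31/800·(0.979600+0.954500+0.942100+0.928100+0.891900+0.884400))/(1+31/800) = 8377/10000 ≈ 0.837700

1 1/2 2449/2500
2 1 1909/2000
3 3/2 9421/10000
4 2 9281/10000
5 5/2 8919/10000
6 3 2211/2500
7 7/2 8377/10000
DF(3.5y) = 8377/10000 ≈ 0.837700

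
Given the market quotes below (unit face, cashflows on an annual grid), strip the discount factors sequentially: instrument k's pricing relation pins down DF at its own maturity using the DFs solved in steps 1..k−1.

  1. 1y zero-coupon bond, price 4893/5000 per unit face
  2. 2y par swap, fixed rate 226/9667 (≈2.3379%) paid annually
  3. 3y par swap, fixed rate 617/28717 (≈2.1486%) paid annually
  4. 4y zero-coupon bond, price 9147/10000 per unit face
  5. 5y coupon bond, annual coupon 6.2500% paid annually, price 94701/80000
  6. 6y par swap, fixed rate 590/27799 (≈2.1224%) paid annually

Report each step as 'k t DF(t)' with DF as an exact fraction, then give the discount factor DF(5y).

step 1 [1y] zero: DF = P = 4893/5000 ≈ 0.978600
step 2 [2y] swap r/1=226/9667: DF=(1 − 226/9667·(0.978600))/(1+226/9667) = 2387/2500 ≈ 0.954800
step 3 [3y] swap r/1=617/28717: DF=(1 − 617/28717·(0.978600+0.954800))/(1+617/28717) = 9383/10000 ≈ 0.938300
step 4 [4y] zero: DF = P = 9147/10000 ≈ 0.914700
step 5 [5y] bond c/1=1/16: DF=(94701/80000 − 1/16·(0.978600+0.954800+0.938300+0.914700))/(1+1/16) = 4457/5000 ≈ 0.891400
step 6 [6y] swap r/1=590/27799: DF=(1 − 590/27799·(0.978600+0.954800+0.938300+0.914700+0.891400))/(1+590/27799) = 441/500 ≈ 0.882000

1 1 4893/5000
2 2 2387/2500
3 3 9383/10000
4 4 9147/10000
5 5 4457/5000
6 6 441/500
DF(5y) = 4457/5000 ≈ 0.891400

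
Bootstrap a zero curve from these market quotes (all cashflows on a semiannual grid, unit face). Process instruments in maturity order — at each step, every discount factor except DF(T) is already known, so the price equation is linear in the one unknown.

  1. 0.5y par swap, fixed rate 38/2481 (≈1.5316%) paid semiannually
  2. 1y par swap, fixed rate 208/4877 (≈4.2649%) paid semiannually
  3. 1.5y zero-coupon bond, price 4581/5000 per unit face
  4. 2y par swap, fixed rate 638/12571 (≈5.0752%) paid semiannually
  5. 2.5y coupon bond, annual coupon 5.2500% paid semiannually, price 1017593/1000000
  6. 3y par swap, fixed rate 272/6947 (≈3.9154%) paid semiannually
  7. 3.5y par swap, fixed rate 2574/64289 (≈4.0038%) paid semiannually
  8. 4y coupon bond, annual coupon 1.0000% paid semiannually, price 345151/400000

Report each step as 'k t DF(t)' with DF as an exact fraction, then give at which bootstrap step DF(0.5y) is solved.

1 1/2 2481/2500
2 1 599/625
3 3/2 4581/5000
4 2 9043/10000
5 5/2 8951/10000
6 3 557/625
7 7/2 8713/10000
8 4 4133/5000
DF(0.5y) is solved at step 1

step 1 [0.5y] swap r/2=19/2481: DF=(1 − 19/2481·(0))/(1+19/2481) = 2481/2500 ≈ 0.992400
step 2 [1y] swap r/2=104/4877: DF=(1 − 104/4877·(0.992400))/(1+104/4877) = 599/625 ≈ 0.958400
step 3 [1.5y] zero: DF = P = 4581/5000 ≈ 0.916200
step 4 [2y] swap r/2=319/12571: DF=(1 − 319/12571·(0.992400+0.958400+0.916200))/(1+319/12571) = 9043/10000 ≈ 0.904300
step 5 [2.5y] bond c/2=21/800: DF=(1017593/1000000 − 21/800·(0.992400+0.958400+0.916200+0.904300))/(1+21/800) = 8951/10000 ≈ 0.895100
step 6 [3y] swap r/2=136/6947: DF=(1 − 136/6947·(0.992400+0.958400+0.916200+0.904300+0.895100))/(1+136/6947) = 557/625 ≈ 0.891200
step 7 [3.5y] swap r/2=1287/64289: DF=(1 − 1287/64289·(0.992400+0.958400+0.916200+0.904300+0.895100+0.891200))/(1+1287/64289) = 8713/10000 ≈ 0.871300
step 8 [4y] bond c/2=1/200: DF=(345151/400000 − 1/200·(0.992400+0.958400+0.916200+0.904300+0.895100+0.891200+0.871300))/(1+1/200) = 4133/5000 ≈ 0.826600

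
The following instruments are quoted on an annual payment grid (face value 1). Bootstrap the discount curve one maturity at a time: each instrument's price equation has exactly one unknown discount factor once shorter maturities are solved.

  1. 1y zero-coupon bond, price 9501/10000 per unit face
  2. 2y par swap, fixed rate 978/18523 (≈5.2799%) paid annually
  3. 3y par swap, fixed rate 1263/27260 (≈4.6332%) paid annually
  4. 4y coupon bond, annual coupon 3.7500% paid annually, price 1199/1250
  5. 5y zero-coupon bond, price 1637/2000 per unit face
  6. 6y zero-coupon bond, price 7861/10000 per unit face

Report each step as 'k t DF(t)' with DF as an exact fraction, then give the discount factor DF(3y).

step 1 [1y] zero: DF = P = 9501/10000 ≈ 0.950100
step 2 [2y] swap r/1=978/18523: DF=(1 − 978/18523·(0.950100))/(1+978/18523) = 4511/5000 ≈ 0.902200
step 3 [3y] swap r/1=1263/27260: DF=(1 − 1263/27260·(0.950100+0.902200))/(1+1263/27260) = 8737/10000 ≈ 0.873700
step 4 [4y] bond c/1=3/80: DF=(1199/1250 − 3/80·(0.950100+0.902200+0.873700))/(1+3/80) = 413/500 ≈ 0.826000
step 5 [5y] zero: DF = P = 1637/2000 ≈ 0.818500
step 6 [6y] zero: DF = P = 7861/10000 ≈ 0.786100

1 1 9501/10000
2 2 4511/5000
3 3 8737/10000
4 4 413/500
5 5 1637/2000
6 6 7861/10000
DF(3y) = 8737/10000 ≈ 0.873700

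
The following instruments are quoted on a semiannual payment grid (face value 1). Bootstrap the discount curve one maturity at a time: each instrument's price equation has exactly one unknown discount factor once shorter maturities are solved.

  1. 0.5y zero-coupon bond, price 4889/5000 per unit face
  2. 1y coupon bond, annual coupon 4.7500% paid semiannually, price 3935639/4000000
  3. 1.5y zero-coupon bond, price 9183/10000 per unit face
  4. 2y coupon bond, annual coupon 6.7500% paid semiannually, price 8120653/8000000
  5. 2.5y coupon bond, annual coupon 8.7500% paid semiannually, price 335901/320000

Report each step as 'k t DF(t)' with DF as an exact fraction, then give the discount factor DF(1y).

step 1 [0.5y] zero: DF = P = 4889/5000 ≈ 0.977800
step 2 [1y] bond c/2=19/800: DF=(3935639/4000000 − 19/800·(0.977800))/(1+19/800) = 1173/1250 ≈ 0.938400
step 3 [1.5y] zero: DF = P = 9183/10000 ≈ 0.918300
step 4 [2y] bond c/2=27/800: DF=(8120653/8000000 − 27/800·(0.977800+0.938400+0.918300))/(1+27/800) = 4447/5000 ≈ 0.889400
step 5 [2.5y] bond c/2=7/160: DF=(335901/320000 − 7/160·(0.977800+0.938400+0.918300+0.889400))/(1+7/160) = 531/625 ≈ 0.849600

1 1/2 4889/5000
2 1 1173/1250
3 3/2 9183/10000
4 2 4447/5000
5 5/2 531/625
DF(1y) = 1173/1250 ≈ 0.938400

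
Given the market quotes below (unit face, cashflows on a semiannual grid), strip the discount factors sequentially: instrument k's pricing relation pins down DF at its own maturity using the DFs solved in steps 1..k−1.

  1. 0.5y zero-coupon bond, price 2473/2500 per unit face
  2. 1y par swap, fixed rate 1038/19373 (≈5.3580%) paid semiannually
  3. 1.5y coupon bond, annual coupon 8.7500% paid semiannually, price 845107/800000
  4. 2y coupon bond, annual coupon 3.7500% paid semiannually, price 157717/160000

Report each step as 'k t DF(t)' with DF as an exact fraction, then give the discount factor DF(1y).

1 1/2 2473/2500
2 1 9481/10000
3 3/2 9309/10000
4 2 2287/2500
DF(1y) = 9481/10000 ≈ 0.948100

step 1 [0.5y] zero: DF = P = 2473/2500 ≈ 0.989200
step 2 [1y] swap r/2=519/19373: DF=(1 − 519/19373·(0.989200))/(1+519/19373) = 9481/10000 ≈ 0.948100
step 3 [1.5y] bond c/2=7/160: DF=(845107/800000 − 7/160·(0.989200+0.948100))/(1+7/160) = 9309/10000 ≈ 0.930900
step 4 [2y] bond c/2=3/160: DF=(157717/160000 − 3/160·(0.989200+0.948100+0.930900))/(1+3/160) = 2287/2500 ≈ 0.914800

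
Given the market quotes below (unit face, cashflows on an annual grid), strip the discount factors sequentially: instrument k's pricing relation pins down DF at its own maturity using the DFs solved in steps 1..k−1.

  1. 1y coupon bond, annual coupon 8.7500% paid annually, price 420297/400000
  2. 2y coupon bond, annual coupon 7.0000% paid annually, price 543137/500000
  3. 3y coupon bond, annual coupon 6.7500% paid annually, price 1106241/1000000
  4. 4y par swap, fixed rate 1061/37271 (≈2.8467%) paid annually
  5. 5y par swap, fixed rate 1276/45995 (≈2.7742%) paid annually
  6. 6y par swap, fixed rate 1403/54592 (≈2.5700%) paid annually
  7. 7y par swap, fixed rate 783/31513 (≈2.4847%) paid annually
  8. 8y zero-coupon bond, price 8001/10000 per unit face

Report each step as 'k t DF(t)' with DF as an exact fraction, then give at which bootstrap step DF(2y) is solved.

step 1 [1y] bond c/1=7/80: DF=(420297/400000 − 7/80·(0))/(1+7/80) = 4831/5000 ≈ 0.966200
step 2 [2y] bond c/1=7/100: DF=(543137/500000 − 7/100·(0.966200))/(1+7/100) = 119/125 ≈ 0.952000
step 3 [3y] bond c/1=27/400: DF=(1106241/1000000 − 27/400·(0.966200+0.952000))/(1+27/400) = 183/200 ≈ 0.915000
step 4 [4y] swap r/1=1061/37271: DF=(1 − 1061/37271·(0.966200+0.952000+0.915000))/(1+1061/37271) = 8939/10000 ≈ 0.893900
step 5 [5y] swap r/1=1276/45995: DF=(1 − 1276/45995·(0.966200+0.952000+0.915000+0.893900))/(1+1276/45995) = 2181/2500 ≈ 0.872400
step 6 [6y] swap r/1=1403/54592: DF=(1 − 1403/54592·(0.966200+0.952000+0.915000+0.893900+0.872400))/(1+1403/54592) = 8597/10000 ≈ 0.859700
step 7 [7y] swap r/1=783/31513: DF=(1 − 783/31513·(0.966200+0.952000+0.915000+0.893900+0.872400+0.859700))/(1+783/31513) = 4217/5000 ≈ 0.843400
step 8 [8y] zero: DF = P = 8001/10000 ≈ 0.800100

1 1 4831/5000
2 2 119/125
3 3 183/200
4 4 8939/10000
5 5 2181/2500
6 6 8597/10000
7 7 4217/5000
8 8 8001/10000
DF(2y) is solved at step 2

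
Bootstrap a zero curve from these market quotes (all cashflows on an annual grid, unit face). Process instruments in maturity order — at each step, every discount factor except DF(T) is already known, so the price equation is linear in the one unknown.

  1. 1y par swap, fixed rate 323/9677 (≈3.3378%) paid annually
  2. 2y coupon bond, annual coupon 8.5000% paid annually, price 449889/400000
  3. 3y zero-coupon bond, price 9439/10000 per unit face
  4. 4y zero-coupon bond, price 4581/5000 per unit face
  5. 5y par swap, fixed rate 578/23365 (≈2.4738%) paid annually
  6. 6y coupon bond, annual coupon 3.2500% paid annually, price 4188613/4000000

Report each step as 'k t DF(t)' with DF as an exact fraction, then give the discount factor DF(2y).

step 1 [1y] swap r/1=323/9677: DF=(1 − 323/9677·(0))/(1+323/9677) = 9677/10000 ≈ 0.967700
step 2 [2y] bond c/1=17/200: DF=(449889/400000 − 17/200·(0.967700))/(1+17/200) = 1201/1250 ≈ 0.960800
step 3 [3y] zero: DF = P = 9439/10000 ≈ 0.943900
step 4 [4y] zero: DF = P = 4581/5000 ≈ 0.916200
step 5 [5y] swap r/1=578/23365: DF=(1 − 578/23365·(0.967700+0.960800+0.943900+0.916200))/(1+578/23365) = 2211/2500 ≈ 0.884400
step 6 [6y] bond c/1=13/400: DF=(4188613/4000000 − 13/400·(0.967700+0.960800+0.943900+0.916200+0.884400))/(1+13/400) = 8671/10000 ≈ 0.867100

1 1 9677/10000
2 2 1201/1250
3 3 9439/10000
4 4 4581/5000
5 5 2211/2500
6 6 8671/10000
DF(2y) = 1201/1250 ≈ 0.960800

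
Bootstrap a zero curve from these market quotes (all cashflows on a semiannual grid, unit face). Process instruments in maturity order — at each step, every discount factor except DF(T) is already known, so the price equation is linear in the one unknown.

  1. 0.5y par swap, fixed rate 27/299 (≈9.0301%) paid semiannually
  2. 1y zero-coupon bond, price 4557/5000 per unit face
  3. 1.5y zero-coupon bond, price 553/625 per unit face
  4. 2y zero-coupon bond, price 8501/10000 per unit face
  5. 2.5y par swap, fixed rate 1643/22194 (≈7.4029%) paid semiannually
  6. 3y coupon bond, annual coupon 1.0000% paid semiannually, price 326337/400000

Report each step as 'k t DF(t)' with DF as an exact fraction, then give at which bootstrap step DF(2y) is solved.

1 1/2 598/625
2 1 4557/5000
3 3/2 553/625
4 2 8501/10000
5 5/2 8357/10000
6 3 7897/10000
DF(2y) is solved at step 4

step 1 [0.5y] swap r/2=27/598: DF=(1 − 27/598·(0))/(1+27/598) = 598/625 ≈ 0.956800
step 2 [1y] zero: DF = P = 4557/5000 ≈ 0.911400
step 3 [1.5y] zero: DF = P = 553/625 ≈ 0.884800
step 4 [2y] zero: DF = P = 8501/10000 ≈ 0.850100
step 5 [2.5y] swap r/2=1643/44388: DF=(1 − 1643/44388·(0.956800+0.911400+0.884800+0.850100))/(1+1643/44388) = 8357/10000 ≈ 0.835700
step 6 [3y] bond c/2=1/200: DF=(326337/400000 − 1/200·(0.956800+0.911400+0.884800+0.850100+0.835700))/(1+1/200) = 7897/10000 ≈ 0.789700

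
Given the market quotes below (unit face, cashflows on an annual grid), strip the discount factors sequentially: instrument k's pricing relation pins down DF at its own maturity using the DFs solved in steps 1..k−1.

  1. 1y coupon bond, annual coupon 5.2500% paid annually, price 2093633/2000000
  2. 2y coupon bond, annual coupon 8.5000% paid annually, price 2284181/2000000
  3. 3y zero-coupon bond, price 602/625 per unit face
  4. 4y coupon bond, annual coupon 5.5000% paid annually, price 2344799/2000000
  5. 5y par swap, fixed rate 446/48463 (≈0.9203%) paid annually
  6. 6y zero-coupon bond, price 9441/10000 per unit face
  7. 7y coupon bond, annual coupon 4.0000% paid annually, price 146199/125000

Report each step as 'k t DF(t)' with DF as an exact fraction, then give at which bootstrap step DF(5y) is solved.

step 1 [1y] bond c/1=21/400: DF=(2093633/2000000 − 21/400·(0))/(1+21/400) = 4973/5000 ≈ 0.994600
step 2 [2y] bond c/1=17/200: DF=(2284181/2000000 − 17/200·(0.994600))/(1+17/200) = 9747/10000 ≈ 0.974700
step 3 [3y] zero: DF = P = 602/625 ≈ 0.963200
step 4 [4y] bond c/1=11/200: DF=(2344799/2000000 − 11/200·(0.994600+0.974700+0.963200))/(1+11/200) = 599/625 ≈ 0.958400
step 5 [5y] swap r/1=446/48463: DF=(1 − 446/48463·(0.994600+0.974700+0.963200+0.958400))/(1+446/48463) = 4777/5000 ≈ 0.955400
step 6 [6y] zero: DF = P = 9441/10000 ≈ 0.944100
step 7 [7y] bond c/1=1/25: DF=(146199/125000 − 1/25·(0.994600+0.974700+0.963200+0.958400+0.955400+0.944100))/(1+1/25) = 9019/10000 ≈ 0.901900

1 1 4973/5000
2 2 9747/10000
3 3 602/625
4 4 599/625
5 5 4777/5000
6 6 9441/10000
7 7 9019/10000
DF(5y) is solved at step 5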